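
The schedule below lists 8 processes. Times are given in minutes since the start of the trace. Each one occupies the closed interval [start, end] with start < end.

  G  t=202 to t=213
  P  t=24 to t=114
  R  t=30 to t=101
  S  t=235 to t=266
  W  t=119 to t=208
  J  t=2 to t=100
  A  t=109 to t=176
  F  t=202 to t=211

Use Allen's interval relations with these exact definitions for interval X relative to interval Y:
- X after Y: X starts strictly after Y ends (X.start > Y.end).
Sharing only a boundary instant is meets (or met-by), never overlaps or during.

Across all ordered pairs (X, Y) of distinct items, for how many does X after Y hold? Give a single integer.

20

Checking all 56 ordered pairs for relation 'after'; matching pairs in alphabetical order:
(A, J): A after J ✓
(A, R): A after R ✓
(F, A): F after A ✓
(F, J): F after J ✓
(F, P): F after P ✓
(F, R): F after R ✓
(G, A): G after A ✓
(G, J): G after J ✓
(G, P): G after P ✓
(G, R): G after R ✓
(S, A): S after A ✓
(S, F): S after F ✓
(S, G): S after G ✓
(S, J): S after J ✓
(S, P): S after P ✓
(S, R): S after R ✓
(S, W): S after W ✓
(W, J): W after J ✓
(W, P): W after P ✓
(W, R): W after R ✓
Count: 20.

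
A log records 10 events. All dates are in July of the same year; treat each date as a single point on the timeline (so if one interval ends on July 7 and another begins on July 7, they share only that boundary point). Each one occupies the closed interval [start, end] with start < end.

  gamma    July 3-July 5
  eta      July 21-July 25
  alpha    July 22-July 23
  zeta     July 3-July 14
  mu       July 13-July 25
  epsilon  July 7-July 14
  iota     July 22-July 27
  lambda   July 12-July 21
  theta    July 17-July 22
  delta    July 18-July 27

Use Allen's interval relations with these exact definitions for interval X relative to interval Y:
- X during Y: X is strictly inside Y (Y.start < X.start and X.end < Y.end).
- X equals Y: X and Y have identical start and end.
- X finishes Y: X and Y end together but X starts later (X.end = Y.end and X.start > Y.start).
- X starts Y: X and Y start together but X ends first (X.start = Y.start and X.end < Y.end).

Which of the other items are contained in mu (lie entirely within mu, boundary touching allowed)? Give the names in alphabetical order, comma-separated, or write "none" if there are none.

Target mu = [July 13, July 25].
alpha [July 22, July 23] → during → yes.
delta [July 18, July 27] → overlapped-by → no.
epsilon [July 7, July 14] → overlaps → no.
eta [July 21, July 25] → finishes → yes.
gamma [July 3, July 5] → before → no.
iota [July 22, July 27] → overlapped-by → no.
lambda [July 12, July 21] → overlaps → no.
theta [July 17, July 22] → during → yes.
zeta [July 3, July 14] → overlaps → no.
Result: alpha, eta, theta.

alpha, eta, theta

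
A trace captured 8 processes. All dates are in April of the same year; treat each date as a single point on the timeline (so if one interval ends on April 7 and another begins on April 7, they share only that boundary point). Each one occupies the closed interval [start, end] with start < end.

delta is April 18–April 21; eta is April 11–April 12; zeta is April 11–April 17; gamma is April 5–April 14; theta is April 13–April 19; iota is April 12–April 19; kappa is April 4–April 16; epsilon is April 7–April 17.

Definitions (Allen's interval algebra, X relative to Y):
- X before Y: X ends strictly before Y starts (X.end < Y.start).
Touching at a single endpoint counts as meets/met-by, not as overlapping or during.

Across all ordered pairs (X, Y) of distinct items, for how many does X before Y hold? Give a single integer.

6

Checking all 56 ordered pairs for relation 'before'; matching pairs in alphabetical order:
(epsilon, delta): epsilon before delta ✓
(eta, delta): eta before delta ✓
(eta, theta): eta before theta ✓
(gamma, delta): gamma before delta ✓
(kappa, delta): kappa before delta ✓
(zeta, delta): zeta before delta ✓
Count: 6.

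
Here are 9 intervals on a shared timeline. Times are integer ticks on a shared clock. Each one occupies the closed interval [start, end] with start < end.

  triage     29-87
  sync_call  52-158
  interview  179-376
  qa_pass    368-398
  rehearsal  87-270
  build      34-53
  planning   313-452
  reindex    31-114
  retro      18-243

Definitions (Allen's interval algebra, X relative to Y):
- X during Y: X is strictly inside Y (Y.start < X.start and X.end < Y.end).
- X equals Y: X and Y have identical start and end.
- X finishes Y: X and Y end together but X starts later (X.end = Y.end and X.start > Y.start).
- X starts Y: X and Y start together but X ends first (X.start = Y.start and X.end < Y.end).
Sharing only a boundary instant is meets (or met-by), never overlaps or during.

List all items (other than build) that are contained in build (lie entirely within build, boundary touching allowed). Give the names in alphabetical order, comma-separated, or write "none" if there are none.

Target build = [34, 53].
interview [179, 376] → after → no.
planning [313, 452] → after → no.
qa_pass [368, 398] → after → no.
rehearsal [87, 270] → after → no.
reindex [31, 114] → contains → no.
retro [18, 243] → contains → no.
sync_call [52, 158] → overlapped-by → no.
triage [29, 87] → contains → no.
Result: none.

none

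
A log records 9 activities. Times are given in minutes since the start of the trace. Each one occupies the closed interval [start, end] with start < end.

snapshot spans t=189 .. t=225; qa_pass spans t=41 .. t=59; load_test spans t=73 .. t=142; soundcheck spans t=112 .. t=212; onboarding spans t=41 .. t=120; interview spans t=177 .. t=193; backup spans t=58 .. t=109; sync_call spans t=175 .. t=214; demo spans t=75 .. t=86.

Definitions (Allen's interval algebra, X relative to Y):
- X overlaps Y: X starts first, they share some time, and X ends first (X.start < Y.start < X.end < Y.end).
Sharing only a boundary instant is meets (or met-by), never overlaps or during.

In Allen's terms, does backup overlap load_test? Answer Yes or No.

Yes

backup = [t=58, t=109], load_test = [t=73, t=142].
Actual relation of backup to load_test: overlaps.
Asked whether 'overlaps' holds → Yes.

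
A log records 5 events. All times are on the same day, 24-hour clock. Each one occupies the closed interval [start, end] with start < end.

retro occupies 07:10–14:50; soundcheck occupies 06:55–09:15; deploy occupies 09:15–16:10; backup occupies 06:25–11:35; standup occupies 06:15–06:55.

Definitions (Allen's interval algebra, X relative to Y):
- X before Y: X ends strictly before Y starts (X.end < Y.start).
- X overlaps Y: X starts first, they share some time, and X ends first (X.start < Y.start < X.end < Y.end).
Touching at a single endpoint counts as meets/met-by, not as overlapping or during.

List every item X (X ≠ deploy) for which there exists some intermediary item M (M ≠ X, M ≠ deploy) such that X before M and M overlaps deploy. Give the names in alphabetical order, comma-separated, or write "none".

standup

Target deploy = [09:15, 16:10].
Intermediaries M with M overlaps deploy: backup, retro.
Via backup — items with X before backup: none.
Via retro — items with X before retro: standup.
Union: standup.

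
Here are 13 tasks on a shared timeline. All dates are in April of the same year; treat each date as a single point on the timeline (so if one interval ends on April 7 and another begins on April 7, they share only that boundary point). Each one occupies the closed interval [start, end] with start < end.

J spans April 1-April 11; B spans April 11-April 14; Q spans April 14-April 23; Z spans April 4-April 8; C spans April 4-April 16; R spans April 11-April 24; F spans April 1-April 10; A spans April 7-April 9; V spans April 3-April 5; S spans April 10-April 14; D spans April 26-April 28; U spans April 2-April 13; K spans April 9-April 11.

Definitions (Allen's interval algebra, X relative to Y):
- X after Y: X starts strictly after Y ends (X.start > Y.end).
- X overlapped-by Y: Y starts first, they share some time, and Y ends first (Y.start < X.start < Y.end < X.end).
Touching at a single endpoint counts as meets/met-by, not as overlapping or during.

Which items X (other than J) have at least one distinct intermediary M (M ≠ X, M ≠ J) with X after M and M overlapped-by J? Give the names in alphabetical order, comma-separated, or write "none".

D, Q

Target J = [April 1, April 11].
Intermediaries M with M overlapped-by J: C, S, U.
Via C — items with X after C: D.
Via S — items with X after S: D.
Via U — items with X after U: D, Q.
Union: D, Q.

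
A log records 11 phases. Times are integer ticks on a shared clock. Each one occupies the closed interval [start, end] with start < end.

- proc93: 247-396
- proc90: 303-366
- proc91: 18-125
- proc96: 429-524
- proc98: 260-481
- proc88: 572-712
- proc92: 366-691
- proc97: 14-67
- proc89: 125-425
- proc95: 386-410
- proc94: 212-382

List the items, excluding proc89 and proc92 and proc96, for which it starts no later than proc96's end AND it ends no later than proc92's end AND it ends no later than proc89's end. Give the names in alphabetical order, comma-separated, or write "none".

Conditions: its start is no later than proc96's end (X.start <= 524) AND its end is no later than proc92's end (X.end <= 691) AND its end is no later than proc89's end (X.end <= 425).
proc88: start 572 <= 524? ✗; end 712 <= 691? ✗; end 712 <= 425? ✗ → no.
proc90: start 303 <= 524? ✓; end 366 <= 691? ✓; end 366 <= 425? ✓ → yes.
proc91: start 18 <= 524? ✓; end 125 <= 691? ✓; end 125 <= 425? ✓ → yes.
proc93: start 247 <= 524? ✓; end 396 <= 691? ✓; end 396 <= 425? ✓ → yes.
proc94: start 212 <= 524? ✓; end 382 <= 691? ✓; end 382 <= 425? ✓ → yes.
proc95: start 386 <= 524? ✓; end 410 <= 691? ✓; end 410 <= 425? ✓ → yes.
proc97: start 14 <= 524? ✓; end 67 <= 691? ✓; end 67 <= 425? ✓ → yes.
proc98: start 260 <= 524? ✓; end 481 <= 691? ✓; end 481 <= 425? ✗ → no.
Result: proc90, proc91, proc93, proc94, proc95, proc97.

proc90, proc91, proc93, proc94, proc95, proc97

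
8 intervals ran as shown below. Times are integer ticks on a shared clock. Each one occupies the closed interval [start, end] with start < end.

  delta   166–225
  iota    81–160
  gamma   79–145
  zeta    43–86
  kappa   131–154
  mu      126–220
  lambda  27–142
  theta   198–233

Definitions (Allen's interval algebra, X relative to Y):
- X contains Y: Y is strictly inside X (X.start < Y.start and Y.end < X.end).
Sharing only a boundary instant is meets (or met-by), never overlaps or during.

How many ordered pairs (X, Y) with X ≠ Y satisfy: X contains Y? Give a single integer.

3

Checking all 56 ordered pairs for relation 'contains'; matching pairs in alphabetical order:
(iota, kappa): iota contains kappa ✓
(lambda, zeta): lambda contains zeta ✓
(mu, kappa): mu contains kappa ✓
Count: 3.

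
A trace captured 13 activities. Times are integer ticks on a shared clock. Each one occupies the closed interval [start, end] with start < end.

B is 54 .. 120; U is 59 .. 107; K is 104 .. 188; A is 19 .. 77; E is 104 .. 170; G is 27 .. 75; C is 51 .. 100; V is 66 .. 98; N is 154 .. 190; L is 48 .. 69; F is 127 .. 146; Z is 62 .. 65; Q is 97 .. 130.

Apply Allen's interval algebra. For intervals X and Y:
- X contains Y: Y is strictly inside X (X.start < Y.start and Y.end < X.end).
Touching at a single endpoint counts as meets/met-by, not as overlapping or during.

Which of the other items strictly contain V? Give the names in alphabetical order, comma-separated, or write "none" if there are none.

Target V = [66, 98].
A [19, 77] → overlaps → no.
B [54, 120] → contains → yes.
C [51, 100] → contains → yes.
E [104, 170] → after → no.
F [127, 146] → after → no.
G [27, 75] → overlaps → no.
K [104, 188] → after → no.
L [48, 69] → overlaps → no.
N [154, 190] → after → no.
Q [97, 130] → overlapped-by → no.
U [59, 107] → contains → yes.
Z [62, 65] → before → no.
Result: B, C, U.

B, C, U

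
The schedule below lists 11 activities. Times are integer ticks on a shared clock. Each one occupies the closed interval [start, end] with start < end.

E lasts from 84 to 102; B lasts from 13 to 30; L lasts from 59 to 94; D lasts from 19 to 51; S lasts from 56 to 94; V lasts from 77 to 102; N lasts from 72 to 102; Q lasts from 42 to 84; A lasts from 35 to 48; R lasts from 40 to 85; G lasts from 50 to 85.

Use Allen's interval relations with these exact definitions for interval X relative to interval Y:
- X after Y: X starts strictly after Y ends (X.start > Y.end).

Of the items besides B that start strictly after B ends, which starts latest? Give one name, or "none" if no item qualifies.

E

Target B = [13, 30].
A [35, 48] → after → candidate.
D [19, 51] → overlapped-by → excluded.
E [84, 102] → after → candidate.
G [50, 85] → after → candidate.
L [59, 94] → after → candidate.
N [72, 102] → after → candidate.
Q [42, 84] → after → candidate.
R [40, 85] → after → candidate.
S [56, 94] → after → candidate.
V [77, 102] → after → candidate.
Among candidates, latest start is 84 → E.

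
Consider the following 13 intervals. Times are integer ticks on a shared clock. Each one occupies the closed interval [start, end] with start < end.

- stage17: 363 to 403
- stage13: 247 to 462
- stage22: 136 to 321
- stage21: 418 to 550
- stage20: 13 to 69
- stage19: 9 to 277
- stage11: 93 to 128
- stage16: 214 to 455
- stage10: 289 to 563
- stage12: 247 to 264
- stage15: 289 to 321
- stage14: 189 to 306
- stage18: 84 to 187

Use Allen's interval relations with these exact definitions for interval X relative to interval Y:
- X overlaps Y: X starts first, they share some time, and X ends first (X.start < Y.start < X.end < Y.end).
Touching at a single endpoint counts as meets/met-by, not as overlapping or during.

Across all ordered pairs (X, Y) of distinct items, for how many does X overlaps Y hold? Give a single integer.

Checking all 156 ordered pairs for relation 'overlaps'; matching pairs in alphabetical order:
(stage13, stage10): stage13 overlaps stage10 ✓
(stage13, stage21): stage13 overlaps stage21 ✓
(stage14, stage10): stage14 overlaps stage10 ✓
(stage14, stage13): stage14 overlaps stage13 ✓
(stage14, stage15): stage14 overlaps stage15 ✓
(stage14, stage16): stage14 overlaps stage16 ✓
(stage16, stage10): stage16 overlaps stage10 ✓
(stage16, stage13): stage16 overlaps stage13 ✓
(stage16, stage21): stage16 overlaps stage21 ✓
(stage18, stage22): stage18 overlaps stage22 ✓
(stage19, stage13): stage19 overlaps stage13 ✓
(stage19, stage14): stage19 overlaps stage14 ✓
(stage19, stage16): stage19 overlaps stage16 ✓
(stage19, stage22): stage19 overlaps stage22 ✓
(stage22, stage10): stage22 overlaps stage10 ✓
(stage22, stage13): stage22 overlaps stage13 ✓
(stage22, stage16): stage22 overlaps stage16 ✓
Count: 17.

17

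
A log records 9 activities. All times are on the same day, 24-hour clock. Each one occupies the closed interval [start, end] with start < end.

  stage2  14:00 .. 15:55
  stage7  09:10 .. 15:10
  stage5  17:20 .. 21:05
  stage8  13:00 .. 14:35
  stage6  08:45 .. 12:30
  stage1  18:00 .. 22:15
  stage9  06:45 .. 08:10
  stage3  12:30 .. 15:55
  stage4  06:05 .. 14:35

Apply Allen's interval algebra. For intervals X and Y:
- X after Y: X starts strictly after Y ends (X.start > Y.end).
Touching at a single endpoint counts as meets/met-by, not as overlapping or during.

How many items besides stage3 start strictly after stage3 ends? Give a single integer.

2

Target stage3 = [12:30, 15:55].
stage1 [18:00, 22:15] → after → counts.
stage2 [14:00, 15:55] → finishes → no.
stage4 [06:05, 14:35] → overlaps → no.
stage5 [17:20, 21:05] → after → counts.
stage6 [08:45, 12:30] → meets → no.
stage7 [09:10, 15:10] → overlaps → no.
stage8 [13:00, 14:35] → during → no.
stage9 [06:45, 08:10] → before → no.
Total: 2.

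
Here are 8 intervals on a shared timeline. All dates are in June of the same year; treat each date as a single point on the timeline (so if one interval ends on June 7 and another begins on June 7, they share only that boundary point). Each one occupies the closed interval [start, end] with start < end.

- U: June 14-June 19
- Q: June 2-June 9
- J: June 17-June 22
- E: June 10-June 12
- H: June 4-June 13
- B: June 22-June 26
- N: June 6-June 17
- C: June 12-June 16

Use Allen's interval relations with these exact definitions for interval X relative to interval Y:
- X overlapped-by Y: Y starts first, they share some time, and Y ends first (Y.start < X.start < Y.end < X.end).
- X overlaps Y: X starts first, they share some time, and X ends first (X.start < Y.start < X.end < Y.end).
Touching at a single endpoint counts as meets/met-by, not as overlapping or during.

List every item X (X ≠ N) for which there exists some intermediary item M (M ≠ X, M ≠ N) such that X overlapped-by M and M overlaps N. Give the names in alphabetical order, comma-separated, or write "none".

C, H

Target N = [June 6, June 17].
Intermediaries M with M overlaps N: H, Q.
Via H — items with X overlapped-by H: C.
Via Q — items with X overlapped-by Q: H.
Union: C, H.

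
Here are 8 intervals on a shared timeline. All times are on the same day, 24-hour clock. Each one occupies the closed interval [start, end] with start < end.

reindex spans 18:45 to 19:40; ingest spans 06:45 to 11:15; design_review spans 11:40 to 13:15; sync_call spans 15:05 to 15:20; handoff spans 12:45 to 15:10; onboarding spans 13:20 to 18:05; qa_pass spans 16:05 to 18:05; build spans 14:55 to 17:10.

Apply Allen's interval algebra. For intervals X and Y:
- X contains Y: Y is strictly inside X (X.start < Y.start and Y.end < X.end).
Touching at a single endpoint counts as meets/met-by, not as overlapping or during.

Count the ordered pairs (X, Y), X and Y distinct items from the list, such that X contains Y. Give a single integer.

3

Checking all 56 ordered pairs for relation 'contains'; matching pairs in alphabetical order:
(build, sync_call): build contains sync_call ✓
(onboarding, build): onboarding contains build ✓
(onboarding, sync_call): onboarding contains sync_call ✓
Count: 3.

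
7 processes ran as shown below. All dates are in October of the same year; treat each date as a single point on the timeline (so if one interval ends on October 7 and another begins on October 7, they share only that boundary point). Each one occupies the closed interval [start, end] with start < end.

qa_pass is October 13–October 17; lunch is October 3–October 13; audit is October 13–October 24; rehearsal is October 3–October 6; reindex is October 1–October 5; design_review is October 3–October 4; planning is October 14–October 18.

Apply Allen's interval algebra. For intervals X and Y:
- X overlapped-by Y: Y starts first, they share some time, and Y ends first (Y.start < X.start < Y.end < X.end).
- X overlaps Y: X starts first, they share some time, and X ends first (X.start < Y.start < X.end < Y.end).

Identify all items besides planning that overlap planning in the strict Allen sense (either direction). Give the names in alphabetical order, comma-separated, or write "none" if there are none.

qa_pass

Target planning = [October 14, October 18].
audit [October 13, October 24] → contains → no.
design_review [October 3, October 4] → before → no.
lunch [October 3, October 13] → before → no.
qa_pass [October 13, October 17] → overlaps → yes.
rehearsal [October 3, October 6] → before → no.
reindex [October 1, October 5] → before → no.
Result: qa_pass.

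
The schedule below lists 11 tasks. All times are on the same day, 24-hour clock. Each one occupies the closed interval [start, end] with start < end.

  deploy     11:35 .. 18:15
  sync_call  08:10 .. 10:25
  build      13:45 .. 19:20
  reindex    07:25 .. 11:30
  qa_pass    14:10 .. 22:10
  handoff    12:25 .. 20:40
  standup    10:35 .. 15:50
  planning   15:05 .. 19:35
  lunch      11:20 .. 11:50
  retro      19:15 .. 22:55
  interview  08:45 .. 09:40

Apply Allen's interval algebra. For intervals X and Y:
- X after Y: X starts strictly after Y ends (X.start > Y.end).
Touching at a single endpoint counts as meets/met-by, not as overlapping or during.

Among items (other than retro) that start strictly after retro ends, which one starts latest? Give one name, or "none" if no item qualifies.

none

Target retro = [19:15, 22:55].
build [13:45, 19:20] → overlaps → excluded.
deploy [11:35, 18:15] → before → excluded.
handoff [12:25, 20:40] → overlaps → excluded.
interview [08:45, 09:40] → before → excluded.
lunch [11:20, 11:50] → before → excluded.
planning [15:05, 19:35] → overlaps → excluded.
qa_pass [14:10, 22:10] → overlaps → excluded.
reindex [07:25, 11:30] → before → excluded.
standup [10:35, 15:50] → before → excluded.
sync_call [08:10, 10:25] → before → excluded.
No candidates → none.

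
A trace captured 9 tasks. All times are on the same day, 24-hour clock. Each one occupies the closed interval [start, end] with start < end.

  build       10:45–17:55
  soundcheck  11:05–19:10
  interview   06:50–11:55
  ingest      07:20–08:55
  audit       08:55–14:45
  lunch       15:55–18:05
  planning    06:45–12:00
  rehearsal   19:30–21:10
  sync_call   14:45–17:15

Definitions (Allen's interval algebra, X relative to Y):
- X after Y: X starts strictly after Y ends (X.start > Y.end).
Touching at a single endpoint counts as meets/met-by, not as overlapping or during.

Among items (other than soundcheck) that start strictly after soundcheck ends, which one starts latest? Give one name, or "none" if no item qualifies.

rehearsal

Target soundcheck = [11:05, 19:10].
audit [08:55, 14:45] → overlaps → excluded.
build [10:45, 17:55] → overlaps → excluded.
ingest [07:20, 08:55] → before → excluded.
interview [06:50, 11:55] → overlaps → excluded.
lunch [15:55, 18:05] → during → excluded.
planning [06:45, 12:00] → overlaps → excluded.
rehearsal [19:30, 21:10] → after → candidate.
sync_call [14:45, 17:15] → during → excluded.
Among candidates, latest start is 19:30 → rehearsal.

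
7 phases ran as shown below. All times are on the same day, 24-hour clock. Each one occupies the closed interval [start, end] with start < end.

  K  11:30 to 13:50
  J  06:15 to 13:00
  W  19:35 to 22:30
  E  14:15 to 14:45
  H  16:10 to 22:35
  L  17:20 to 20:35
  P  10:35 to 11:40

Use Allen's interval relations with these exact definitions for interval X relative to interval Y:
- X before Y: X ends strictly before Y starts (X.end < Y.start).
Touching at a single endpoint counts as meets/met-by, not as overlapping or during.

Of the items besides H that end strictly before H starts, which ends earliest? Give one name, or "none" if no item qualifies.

Target H = [16:10, 22:35].
E [14:15, 14:45] → before → candidate.
J [06:15, 13:00] → before → candidate.
K [11:30, 13:50] → before → candidate.
L [17:20, 20:35] → during → excluded.
P [10:35, 11:40] → before → candidate.
W [19:35, 22:30] → during → excluded.
Among candidates, earliest end is 11:40 → P.

P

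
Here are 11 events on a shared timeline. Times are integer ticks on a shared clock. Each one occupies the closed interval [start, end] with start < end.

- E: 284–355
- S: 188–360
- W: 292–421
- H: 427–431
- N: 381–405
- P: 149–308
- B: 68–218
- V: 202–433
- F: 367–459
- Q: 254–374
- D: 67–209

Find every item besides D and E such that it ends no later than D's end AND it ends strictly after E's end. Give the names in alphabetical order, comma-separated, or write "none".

none

Conditions: its end is no later than D's end (X.end <= 209) AND its end is strictly after E's end (X.end > 355).
B: end 218 <= 209? ✗; end 218 > 355? ✗ → no.
F: end 459 <= 209? ✗; end 459 > 355? ✓ → no.
H: end 431 <= 209? ✗; end 431 > 355? ✓ → no.
N: end 405 <= 209? ✗; end 405 > 355? ✓ → no.
P: end 308 <= 209? ✗; end 308 > 355? ✗ → no.
Q: end 374 <= 209? ✗; end 374 > 355? ✓ → no.
S: end 360 <= 209? ✗; end 360 > 355? ✓ → no.
V: end 433 <= 209? ✗; end 433 > 355? ✓ → no.
W: end 421 <= 209? ✗; end 421 > 355? ✓ → no.
Result: none.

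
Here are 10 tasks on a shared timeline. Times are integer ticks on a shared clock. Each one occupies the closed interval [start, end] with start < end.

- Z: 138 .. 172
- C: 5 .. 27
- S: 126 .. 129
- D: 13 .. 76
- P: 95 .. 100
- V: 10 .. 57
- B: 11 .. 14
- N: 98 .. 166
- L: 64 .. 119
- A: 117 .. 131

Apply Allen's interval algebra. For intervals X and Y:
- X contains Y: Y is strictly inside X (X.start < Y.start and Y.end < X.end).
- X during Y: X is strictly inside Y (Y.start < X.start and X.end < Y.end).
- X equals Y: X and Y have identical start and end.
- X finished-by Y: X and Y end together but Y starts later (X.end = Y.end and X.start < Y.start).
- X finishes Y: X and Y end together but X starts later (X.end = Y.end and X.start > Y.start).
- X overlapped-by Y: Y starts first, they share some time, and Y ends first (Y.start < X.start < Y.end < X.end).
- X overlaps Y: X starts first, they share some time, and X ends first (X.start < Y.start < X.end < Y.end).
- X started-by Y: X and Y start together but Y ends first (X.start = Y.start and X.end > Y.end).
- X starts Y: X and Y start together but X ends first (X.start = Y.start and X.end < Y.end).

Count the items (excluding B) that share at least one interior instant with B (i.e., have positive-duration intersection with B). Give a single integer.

3

Target B = [11, 14].
A [117, 131] → after → no.
C [5, 27] → contains → counts.
D [13, 76] → overlapped-by → counts.
L [64, 119] → after → no.
N [98, 166] → after → no.
P [95, 100] → after → no.
S [126, 129] → after → no.
V [10, 57] → contains → counts.
Z [138, 172] → after → no.
Total: 3.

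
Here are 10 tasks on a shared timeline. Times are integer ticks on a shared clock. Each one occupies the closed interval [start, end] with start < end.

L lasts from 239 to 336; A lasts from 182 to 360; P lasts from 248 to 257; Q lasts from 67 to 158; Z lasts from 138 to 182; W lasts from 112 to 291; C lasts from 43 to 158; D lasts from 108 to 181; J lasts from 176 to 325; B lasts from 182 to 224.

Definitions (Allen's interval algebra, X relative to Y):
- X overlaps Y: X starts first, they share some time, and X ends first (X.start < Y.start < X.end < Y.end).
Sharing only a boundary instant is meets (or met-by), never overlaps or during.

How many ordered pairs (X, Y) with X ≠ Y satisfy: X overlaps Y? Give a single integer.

Checking all 90 ordered pairs for relation 'overlaps'; matching pairs in alphabetical order:
(C, D): C overlaps D ✓
(C, W): C overlaps W ✓
(C, Z): C overlaps Z ✓
(D, J): D overlaps J ✓
(D, W): D overlaps W ✓
(D, Z): D overlaps Z ✓
(J, A): J overlaps A ✓
(J, L): J overlaps L ✓
(Q, D): Q overlaps D ✓
(Q, W): Q overlaps W ✓
(Q, Z): Q overlaps Z ✓
(W, A): W overlaps A ✓
(W, J): W overlaps J ✓
(W, L): W overlaps L ✓
(Z, J): Z overlaps J ✓
Count: 15.

15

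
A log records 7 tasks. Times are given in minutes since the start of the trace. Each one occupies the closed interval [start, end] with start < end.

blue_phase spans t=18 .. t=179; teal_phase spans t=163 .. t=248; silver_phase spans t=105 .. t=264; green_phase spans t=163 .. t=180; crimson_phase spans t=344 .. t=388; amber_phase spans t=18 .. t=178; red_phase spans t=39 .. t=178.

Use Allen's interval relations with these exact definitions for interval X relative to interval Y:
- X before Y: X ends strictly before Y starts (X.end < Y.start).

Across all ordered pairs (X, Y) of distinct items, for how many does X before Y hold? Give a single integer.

6

Checking all 42 ordered pairs for relation 'before'; matching pairs in alphabetical order:
(amber_phase, crimson_phase): amber_phase before crimson_phase ✓
(blue_phase, crimson_phase): blue_phase before crimson_phase ✓
(green_phase, crimson_phase): green_phase before crimson_phase ✓
(red_phase, crimson_phase): red_phase before crimson_phase ✓
(silver_phase, crimson_phase): silver_phase before crimson_phase ✓
(teal_phase, crimson_phase): teal_phase before crimson_phase ✓
Count: 6.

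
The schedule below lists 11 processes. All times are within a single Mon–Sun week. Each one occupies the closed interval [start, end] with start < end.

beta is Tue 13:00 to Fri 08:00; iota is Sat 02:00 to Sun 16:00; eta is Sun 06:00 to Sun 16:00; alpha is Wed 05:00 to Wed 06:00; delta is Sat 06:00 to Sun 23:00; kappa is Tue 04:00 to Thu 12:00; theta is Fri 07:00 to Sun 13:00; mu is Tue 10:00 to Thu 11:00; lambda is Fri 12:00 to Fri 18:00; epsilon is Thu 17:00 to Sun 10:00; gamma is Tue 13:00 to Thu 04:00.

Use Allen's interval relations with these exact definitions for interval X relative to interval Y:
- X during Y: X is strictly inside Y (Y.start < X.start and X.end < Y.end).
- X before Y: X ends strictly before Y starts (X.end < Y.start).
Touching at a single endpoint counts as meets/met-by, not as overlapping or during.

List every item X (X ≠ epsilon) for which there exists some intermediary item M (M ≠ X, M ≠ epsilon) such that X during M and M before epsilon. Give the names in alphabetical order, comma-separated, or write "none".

Target epsilon = [Thu 17:00, Sun 10:00].
Intermediaries M with M before epsilon: alpha, gamma, kappa, mu.
Via alpha — items with X during alpha: none.
Via gamma — items with X during gamma: alpha.
Via kappa — items with X during kappa: alpha, gamma, mu.
Via mu — items with X during mu: alpha, gamma.
Union: alpha, gamma, mu.

alpha, gamma, mu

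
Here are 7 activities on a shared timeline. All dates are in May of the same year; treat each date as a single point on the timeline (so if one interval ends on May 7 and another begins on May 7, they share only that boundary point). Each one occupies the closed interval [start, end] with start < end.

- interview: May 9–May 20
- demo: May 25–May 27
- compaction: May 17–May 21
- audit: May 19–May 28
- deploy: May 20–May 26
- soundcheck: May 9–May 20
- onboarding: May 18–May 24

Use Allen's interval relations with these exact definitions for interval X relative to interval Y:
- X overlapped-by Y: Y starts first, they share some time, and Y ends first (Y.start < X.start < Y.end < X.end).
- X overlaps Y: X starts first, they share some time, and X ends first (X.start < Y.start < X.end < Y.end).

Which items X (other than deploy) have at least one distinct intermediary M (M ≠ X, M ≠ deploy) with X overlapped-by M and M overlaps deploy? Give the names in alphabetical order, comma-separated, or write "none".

Target deploy = [May 20, May 26].
Intermediaries M with M overlaps deploy: compaction, onboarding.
Via compaction — items with X overlapped-by compaction: audit, onboarding.
Via onboarding — items with X overlapped-by onboarding: audit.
Union: audit, onboarding.

audit, onboarding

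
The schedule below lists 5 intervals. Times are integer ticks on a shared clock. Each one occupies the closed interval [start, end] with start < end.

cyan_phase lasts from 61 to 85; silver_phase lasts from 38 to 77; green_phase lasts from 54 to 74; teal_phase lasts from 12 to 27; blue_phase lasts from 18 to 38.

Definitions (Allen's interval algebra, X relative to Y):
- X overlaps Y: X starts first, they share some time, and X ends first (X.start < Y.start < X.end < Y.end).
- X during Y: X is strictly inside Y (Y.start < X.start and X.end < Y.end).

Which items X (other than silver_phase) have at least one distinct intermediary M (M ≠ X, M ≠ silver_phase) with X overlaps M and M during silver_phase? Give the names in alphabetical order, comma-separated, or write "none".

none

Target silver_phase = [38, 77].
Intermediaries M with M during silver_phase: green_phase.
Via green_phase — items with X overlaps green_phase: none.
Union: none.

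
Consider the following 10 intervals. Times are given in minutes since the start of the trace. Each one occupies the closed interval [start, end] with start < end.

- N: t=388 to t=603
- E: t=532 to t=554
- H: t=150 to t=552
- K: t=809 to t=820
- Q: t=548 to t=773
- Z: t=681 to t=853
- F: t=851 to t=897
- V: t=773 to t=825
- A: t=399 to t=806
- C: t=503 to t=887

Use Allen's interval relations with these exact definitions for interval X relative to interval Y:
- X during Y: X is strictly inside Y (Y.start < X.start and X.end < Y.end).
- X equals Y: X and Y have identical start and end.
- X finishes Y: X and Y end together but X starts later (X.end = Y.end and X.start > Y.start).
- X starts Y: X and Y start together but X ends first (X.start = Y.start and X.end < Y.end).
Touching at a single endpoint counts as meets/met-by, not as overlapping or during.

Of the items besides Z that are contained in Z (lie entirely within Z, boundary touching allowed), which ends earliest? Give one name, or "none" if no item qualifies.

K

Target Z = [t=681, t=853].
A [t=399, t=806] → overlaps → excluded.
C [t=503, t=887] → contains → excluded.
E [t=532, t=554] → before → excluded.
F [t=851, t=897] → overlapped-by → excluded.
H [t=150, t=552] → before → excluded.
K [t=809, t=820] → during → candidate.
N [t=388, t=603] → before → excluded.
Q [t=548, t=773] → overlaps → excluded.
V [t=773, t=825] → during → candidate.
Among candidates, earliest end is t=820 → K.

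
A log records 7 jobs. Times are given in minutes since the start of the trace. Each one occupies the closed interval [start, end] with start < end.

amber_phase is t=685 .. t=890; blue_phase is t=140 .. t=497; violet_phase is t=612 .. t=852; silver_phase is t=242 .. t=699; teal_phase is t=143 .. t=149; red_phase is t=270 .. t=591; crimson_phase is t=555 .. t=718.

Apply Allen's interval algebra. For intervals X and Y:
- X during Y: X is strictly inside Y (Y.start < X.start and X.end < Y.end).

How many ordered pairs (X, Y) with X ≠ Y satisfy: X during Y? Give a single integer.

Checking all 42 ordered pairs for relation 'during'; matching pairs in alphabetical order:
(red_phase, silver_phase): red_phase during silver_phase ✓
(teal_phase, blue_phase): teal_phase during blue_phase ✓
Count: 2.

2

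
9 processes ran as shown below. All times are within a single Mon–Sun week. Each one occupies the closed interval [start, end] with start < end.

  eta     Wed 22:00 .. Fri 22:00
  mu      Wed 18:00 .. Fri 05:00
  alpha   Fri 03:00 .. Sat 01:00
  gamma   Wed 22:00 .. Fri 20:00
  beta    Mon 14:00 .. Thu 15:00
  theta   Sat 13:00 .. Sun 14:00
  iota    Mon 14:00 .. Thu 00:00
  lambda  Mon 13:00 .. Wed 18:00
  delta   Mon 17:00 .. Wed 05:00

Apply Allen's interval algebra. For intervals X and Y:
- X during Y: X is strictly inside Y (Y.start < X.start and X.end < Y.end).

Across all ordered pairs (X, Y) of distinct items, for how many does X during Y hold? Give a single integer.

3

Checking all 72 ordered pairs for relation 'during'; matching pairs in alphabetical order:
(delta, beta): delta during beta ✓
(delta, iota): delta during iota ✓
(delta, lambda): delta during lambda ✓
Count: 3.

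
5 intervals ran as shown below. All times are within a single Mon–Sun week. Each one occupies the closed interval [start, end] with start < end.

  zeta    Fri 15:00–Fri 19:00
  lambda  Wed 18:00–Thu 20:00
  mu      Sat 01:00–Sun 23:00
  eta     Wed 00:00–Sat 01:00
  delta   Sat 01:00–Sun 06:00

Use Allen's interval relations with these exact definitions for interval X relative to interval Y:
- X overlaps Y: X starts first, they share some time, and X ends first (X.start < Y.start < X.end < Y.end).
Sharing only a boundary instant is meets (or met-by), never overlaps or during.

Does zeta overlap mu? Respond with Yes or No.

No

zeta = [Fri 15:00, Fri 19:00], mu = [Sat 01:00, Sun 23:00].
Actual relation of zeta to mu: before.
Asked whether 'overlaps' holds → No.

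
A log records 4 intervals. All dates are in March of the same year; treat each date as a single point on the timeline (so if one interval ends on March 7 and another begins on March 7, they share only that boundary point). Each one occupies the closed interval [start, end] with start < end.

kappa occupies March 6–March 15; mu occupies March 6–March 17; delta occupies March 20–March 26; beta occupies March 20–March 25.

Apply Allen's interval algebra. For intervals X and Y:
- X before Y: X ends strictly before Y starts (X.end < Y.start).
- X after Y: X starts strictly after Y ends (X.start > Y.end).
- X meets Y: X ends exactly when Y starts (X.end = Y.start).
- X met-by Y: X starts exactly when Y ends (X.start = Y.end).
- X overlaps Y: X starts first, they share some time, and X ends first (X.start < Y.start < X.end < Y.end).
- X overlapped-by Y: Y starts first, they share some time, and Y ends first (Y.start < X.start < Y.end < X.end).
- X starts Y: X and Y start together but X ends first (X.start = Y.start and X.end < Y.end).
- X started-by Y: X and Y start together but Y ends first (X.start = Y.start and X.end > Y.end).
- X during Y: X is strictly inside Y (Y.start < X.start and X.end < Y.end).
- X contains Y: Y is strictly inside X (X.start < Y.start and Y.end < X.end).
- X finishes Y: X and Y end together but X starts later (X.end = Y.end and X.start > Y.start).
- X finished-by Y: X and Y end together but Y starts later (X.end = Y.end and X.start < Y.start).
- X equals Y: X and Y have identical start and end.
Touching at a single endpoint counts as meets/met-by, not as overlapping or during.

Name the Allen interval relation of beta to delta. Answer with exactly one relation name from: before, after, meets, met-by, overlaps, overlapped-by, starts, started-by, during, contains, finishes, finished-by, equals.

beta = [March 20, March 25]; delta = [March 20, March 26].
Compare endpoints: beta.start = delta.start, beta.start < delta.end, beta.end > delta.start, beta.end < delta.end.
That pattern is 'starts'.

starts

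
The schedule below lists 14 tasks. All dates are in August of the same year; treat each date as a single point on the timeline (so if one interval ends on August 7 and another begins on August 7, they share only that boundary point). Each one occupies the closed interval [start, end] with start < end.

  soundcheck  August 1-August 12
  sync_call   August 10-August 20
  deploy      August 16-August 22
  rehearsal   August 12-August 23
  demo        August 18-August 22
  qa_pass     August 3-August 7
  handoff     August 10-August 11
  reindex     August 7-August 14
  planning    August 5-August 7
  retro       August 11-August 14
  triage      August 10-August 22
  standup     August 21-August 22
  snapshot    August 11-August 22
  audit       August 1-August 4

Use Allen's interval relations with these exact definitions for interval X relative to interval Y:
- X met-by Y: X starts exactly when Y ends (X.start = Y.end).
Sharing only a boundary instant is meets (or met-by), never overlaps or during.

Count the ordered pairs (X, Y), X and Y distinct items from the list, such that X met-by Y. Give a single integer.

Checking all 182 ordered pairs for relation 'met-by'; matching pairs in alphabetical order:
(rehearsal, soundcheck): rehearsal met-by soundcheck ✓
(reindex, planning): reindex met-by planning ✓
(reindex, qa_pass): reindex met-by qa_pass ✓
(retro, handoff): retro met-by handoff ✓
(snapshot, handoff): snapshot met-by handoff ✓
Count: 5.

5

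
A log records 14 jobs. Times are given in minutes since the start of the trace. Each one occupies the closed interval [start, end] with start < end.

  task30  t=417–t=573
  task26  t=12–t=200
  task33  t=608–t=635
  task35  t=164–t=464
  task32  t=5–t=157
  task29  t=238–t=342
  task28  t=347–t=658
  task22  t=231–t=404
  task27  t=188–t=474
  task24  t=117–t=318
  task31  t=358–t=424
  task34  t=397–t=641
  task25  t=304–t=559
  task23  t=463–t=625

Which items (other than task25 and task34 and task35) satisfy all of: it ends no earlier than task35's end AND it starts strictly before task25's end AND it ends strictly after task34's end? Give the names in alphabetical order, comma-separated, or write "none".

task28

Conditions: its end is no earlier than task35's end (X.end >= t=464) AND its start is strictly before task25's end (X.start < t=559) AND its end is strictly after task34's end (X.end > t=641).
task22: end t=404 >= t=464? ✗; start t=231 < t=559? ✓; end t=404 > t=641? ✗ → no.
task23: end t=625 >= t=464? ✓; start t=463 < t=559? ✓; end t=625 > t=641? ✗ → no.
task24: end t=318 >= t=464? ✗; start t=117 < t=559? ✓; end t=318 > t=641? ✗ → no.
task26: end t=200 >= t=464? ✗; start t=12 < t=559? ✓; end t=200 > t=641? ✗ → no.
task27: end t=474 >= t=464? ✓; start t=188 < t=559? ✓; end t=474 > t=641? ✗ → no.
task28: end t=658 >= t=464? ✓; start t=347 < t=559? ✓; end t=658 > t=641? ✓ → yes.
task29: end t=342 >= t=464? ✗; start t=238 < t=559? ✓; end t=342 > t=641? ✗ → no.
task30: end t=573 >= t=464? ✓; start t=417 < t=559? ✓; end t=573 > t=641? ✗ → no.
task31: end t=424 >= t=464? ✗; start t=358 < t=559? ✓; end t=424 > t=641? ✗ → no.
task32: end t=157 >= t=464? ✗; start t=5 < t=559? ✓; end t=157 > t=641? ✗ → no.
task33: end t=635 >= t=464? ✓; start t=608 < t=559? ✗; end t=635 > t=641? ✗ → no.
Result: task28.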